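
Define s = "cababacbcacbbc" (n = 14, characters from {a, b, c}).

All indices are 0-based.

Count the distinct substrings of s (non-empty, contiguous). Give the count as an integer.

rank | idx | suffix
   0 |   1 | ababacbcacbbc
   1 |   3 | abacbcacbbc
   2 |   9 | acbbc
   3 |   5 | acbcacbbc
   4 |   2 | babacbcacbbc
   5 |   4 | bacbcacbbc
   6 |  11 | bbc
   7 |  12 | bc
   8 |   7 | bcacbbc
   9 |  13 | c
  10 |   0 | cababacbcacbbc
  11 |   8 | cacbbc
  12 |  10 | cbbc
  13 |   6 | cbcacbbc

SA = [1, 3, 9, 5, 2, 4, 11, 12, 7, 13, 0, 8, 10, 6]
i: (SA[i-1],SA[i]) lcp shared
  1: (1,3) 3 'aba'
  2: (3,9) 1 'a'
  3: (9,5) 3 'acb'
  4: (5,2) 0 ''
  5: (2,4) 2 'ba'
  6: (4,11) 1 'b'
  7: (11,12) 1 'b'
  8: (12,7) 2 'bc'
  9: (7,13) 0 ''
  10: (13,0) 1 'c'
  11: (0,8) 2 'ca'
  12: (8,10) 1 'c'
  13: (10,6) 2 'cb'

n(n+1)/2 = 14·15/2 = 105
Σ LCP = 0 + 3 + 1 + 3 + 0 + 2 + 1 + 1 + 2 + 0 + 1 + 2 + 1 + 2 = 19
distinct = 105 − 19 = 86

86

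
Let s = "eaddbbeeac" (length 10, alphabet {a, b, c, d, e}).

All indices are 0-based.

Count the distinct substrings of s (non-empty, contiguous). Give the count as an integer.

rank→(start, suffix):
  0 → (8, 'ac')
  1 → (1, 'addbbeeac')
  2 → (4, 'bbeeac')
  3 → (5, 'beeac')
  4 → (9, 'c')
  5 → (3, 'dbbeeac')
  6 → (2, 'ddbbeeac')
  7 → (7, 'eac')
  8 → (0, 'eaddbbeeac')
  9 → (6, 'eeac')

SA = [8, 1, 4, 5, 9, 3, 2, 7, 0, 6]
[i] adj suffixes → lcp
  [1] 8/1 → 1 ('a')
  [2] 1/4 → 0 ('')
  [3] 4/5 → 1 ('b')
  [4] 5/9 → 0 ('')
  [5] 9/3 → 0 ('')
  [6] 3/2 → 1 ('d')
  [7] 2/7 → 0 ('')
  [8] 7/0 → 2 ('ea')
  [9] 0/6 → 1 ('e')

n(n+1)/2 = 10·11/2 = 55
Σ LCP = 0 + 1 + 0 + 1 + 0 + 0 + 1 + 0 + 2 + 1 = 6
distinct = 55 − 6 = 49

49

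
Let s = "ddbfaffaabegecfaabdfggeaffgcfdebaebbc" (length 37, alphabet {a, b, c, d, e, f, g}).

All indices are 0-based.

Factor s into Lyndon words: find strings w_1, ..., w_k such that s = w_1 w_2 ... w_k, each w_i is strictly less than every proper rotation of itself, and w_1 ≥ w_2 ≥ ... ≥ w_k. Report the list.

["d", "d", "bf", "aff", "aabegecf", "aabdfggeaffgcfdebaebbc"]

emit factor 1: 'd' (i=0, period=1)
emit factor 2: 'd' (i=1, period=1)
emit factor 3: 'bf' (i=2, period=2)
emit factor 4: 'aff' (i=4, period=3)
emit factor 5: 'aabegecf' (i=7, period=8)
emit factor 6: 'aabdfggeaffgcfdebaebbc' (i=15, period=22)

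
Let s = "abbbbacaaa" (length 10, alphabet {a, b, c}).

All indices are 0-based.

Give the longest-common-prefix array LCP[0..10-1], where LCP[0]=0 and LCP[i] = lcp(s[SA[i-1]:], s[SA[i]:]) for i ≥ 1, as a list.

rank | idx | suffix
   0 |   9 | a
   1 |   8 | aa
   2 |   7 | aaa
   3 |   0 | abbbbacaaa
   4 |   5 | acaaa
   5 |   4 | bacaaa
   6 |   3 | bbacaaa
   7 |   2 | bbbacaaa
   8 |   1 | bbbbacaaa
   9 |   6 | caaa

SA = [9, 8, 7, 0, 5, 4, 3, 2, 1, 6]
i: (SA[i-1],SA[i]) lcp shared
  1: (9,8) 1 'a'
  2: (8,7) 2 'aa'
  3: (7,0) 1 'a'
  4: (0,5) 1 'a'
  5: (5,4) 0 ''
  6: (4,3) 1 'b'
  7: (3,2) 2 'bb'
  8: (2,1) 3 'bbb'
  9: (1,6) 0 ''

[0, 1, 2, 1, 1, 0, 1, 2, 3, 0]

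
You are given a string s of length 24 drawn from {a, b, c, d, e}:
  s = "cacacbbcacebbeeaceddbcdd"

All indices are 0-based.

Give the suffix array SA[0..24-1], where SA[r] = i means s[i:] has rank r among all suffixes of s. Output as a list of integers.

sorted suffixes:
  #0 SA[0]=1  'acacbbcacebbeeaceddbcdd'
  #1 SA[1]=3  'acbbcacebbeeaceddbcdd'
  #2 SA[2]=8  'acebbeeaceddbcdd'
  #3 SA[3]=15  'aceddbcdd'
  #4 SA[4]=5  'bbcacebbeeaceddbcdd'
  #5 SA[5]=11  'bbeeaceddbcdd'
  #6 SA[6]=6  'bcacebbeeaceddbcdd'
  #7 SA[7]=20  'bcdd'
  #8 SA[8]=12  'beeaceddbcdd'
  #9 SA[9]=0  'cacacbbcacebbeeaceddbcdd'
  #10 SA[10]=2  'cacbbcacebbeeaceddbcdd'
  #11 SA[11]=7  'cacebbeeaceddbcdd'
  #12 SA[12]=4  'cbbcacebbeeaceddbcdd'
  #13 SA[13]=21  'cdd'
  #14 SA[14]=9  'cebbeeaceddbcdd'
  #15 SA[15]=16  'ceddbcdd'
  #16 SA[16]=23  'd'
  #17 SA[17]=19  'dbcdd'
  #18 SA[18]=22  'dd'
  #19 SA[19]=18  'ddbcdd'
  #20 SA[20]=14  'eaceddbcdd'
  #21 SA[21]=10  'ebbeeaceddbcdd'
  #22 SA[22]=17  'eddbcdd'
  #23 SA[23]=13  'eeaceddbcdd'

[1, 3, 8, 15, 5, 11, 6, 20, 12, 0, 2, 7, 4, 21, 9, 16, 23, 19, 22, 18, 14, 10, 17, 13]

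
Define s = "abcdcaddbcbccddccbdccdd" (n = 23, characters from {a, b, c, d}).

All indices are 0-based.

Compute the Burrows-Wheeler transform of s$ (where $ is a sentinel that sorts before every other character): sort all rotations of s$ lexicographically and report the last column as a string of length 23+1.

rank  rotation                  last
    0  $abcdcaddbcbccddccbdccdd  d
    1  abcdcaddbcbccddccbdccdd$  $
    2  addbcbccddccbdccdd$abcdc  c
    3  bcbccddccbdccdd$abcdcadd  d
    4  bccddccbdccdd$abcdcaddbc  c
    5  bcdcaddbcbccddccbdccdd$a  a
    6  bdccdd$abcdcaddbcbccddcc  c
    7  caddbcbccddccbdccdd$abcd  d
    8  cbccddccbdccdd$abcdcaddb  b
    9  cbdccdd$abcdcaddbcbccddc  c
   10  ccbdccdd$abcdcaddbcbccdd  d
   11  ccdd$abcdcaddbcbccddccbd  d
   12  ccddccbdccdd$abcdcaddbcb  b
   13  cdcaddbcbccddccbdccdd$ab  b
   14  cdd$abcdcaddbcbccddccbdc  c
   15  cddccbdccdd$abcdcaddbcbc  c
   16  d$abcdcaddbcbccddccbdccd  d
   17  dbcbccddccbdccdd$abcdcad  d
   18  dcaddbcbccddccbdccdd$abc  c
   19  dccbdccdd$abcdcaddbcbccd  d
   20  dccdd$abcdcaddbcbccddccb  b
   21  dd$abcdcaddbcbccddccbdcc  c
   22  ddbcbccddccbdccdd$abcdca  a
   23  ddccbdccdd$abcdcaddbcbcc  c

d$cdcacdbcddbbccddcdbcac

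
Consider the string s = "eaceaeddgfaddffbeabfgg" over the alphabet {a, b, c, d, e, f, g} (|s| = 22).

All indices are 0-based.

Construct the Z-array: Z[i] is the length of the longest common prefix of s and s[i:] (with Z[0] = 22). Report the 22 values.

[22, 0, 0, 2, 0, 1, 0, 0, 0, 0, 0, 0, 0, 0, 0, 0, 2, 0, 0, 0, 0, 0]

Z[0]=22
i=1: fresh scan; Z[1]=0
i=2: fresh scan; Z[2]=0
i=3: fresh scan; Z[3]=2 extend→box=[3,5)
i=4: min(r-i=1, Z[1]=0)=0; Z[4]=0
i=5: fresh scan; Z[5]=1 extend→box=[5,6)
i=6: fresh scan; Z[6]=0
i=7: fresh scan; Z[7]=0
i=8: fresh scan; Z[8]=0
i=9: fresh scan; Z[9]=0
i=10: fresh scan; Z[10]=0
i=11: fresh scan; Z[11]=0
i=12: fresh scan; Z[12]=0
i=13: fresh scan; Z[13]=0
i=14: fresh scan; Z[14]=0
i=15: fresh scan; Z[15]=0
i=16: fresh scan; Z[16]=2 extend→box=[16,18)
i=17: min(r-i=1, Z[1]=0)=0; Z[17]=0
i=18: fresh scan; Z[18]=0
i=19: fresh scan; Z[19]=0
i=20: fresh scan; Z[20]=0
i=21: fresh scan; Z[21]=0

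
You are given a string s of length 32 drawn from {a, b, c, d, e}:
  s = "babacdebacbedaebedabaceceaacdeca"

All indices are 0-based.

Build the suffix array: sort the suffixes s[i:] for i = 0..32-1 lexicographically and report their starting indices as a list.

[31, 25, 1, 18, 8, 3, 26, 20, 13, 0, 7, 2, 19, 15, 10, 30, 9, 4, 27, 23, 21, 17, 12, 5, 28, 24, 6, 14, 29, 22, 16, 11]

rank→(start, suffix):
  0 → (31, 'a')
  1 → (25, 'aacdeca')
  2 → (1, 'abacdebacbedaebedabaceceaacdeca')
  3 → (18, 'abaceceaacdeca')
  4 → (8, 'acbedaebedabaceceaacdeca')
  5 → (3, 'acdebacbedaebedabaceceaacdeca')
  6 → (26, 'acdeca')
  7 → (20, 'aceceaacdeca')
  8 → (13, 'aebedabaceceaacdeca')
  9 → (0, 'babacdebacbedaebedabaceceaacdeca')
  10 → (7, 'bacbedaebedabaceceaacdeca')
  11 → (2, 'bacdebacbedaebedabaceceaacdeca')
  12 → (19, 'baceceaacdeca')
  13 → (15, 'bedabaceceaacdeca')
  14 → (10, 'bedaebedabaceceaacdeca')
  15 → (30, 'ca')
  16 → (9, 'cbedaebedabaceceaacdeca')
  17 → (4, 'cdebacbedaebedabaceceaacdeca')
  18 → (27, 'cdeca')
  19 → (23, 'ceaacdeca')
  20 → (21, 'ceceaacdeca')
  21 → (17, 'dabaceceaacdeca')
  22 → (12, 'daebedabaceceaacdeca')
  23 → (5, 'debacbedaebedabaceceaacdeca')
  24 → (28, 'deca')
  25 → (24, 'eaacdeca')
  26 → (6, 'ebacbedaebedabaceceaacdeca')
  27 → (14, 'ebedabaceceaacdeca')
  28 → (29, 'eca')
  29 → (22, 'eceaacdeca')
  30 → (16, 'edabaceceaacdeca')
  31 → (11, 'edaebedabaceceaacdeca')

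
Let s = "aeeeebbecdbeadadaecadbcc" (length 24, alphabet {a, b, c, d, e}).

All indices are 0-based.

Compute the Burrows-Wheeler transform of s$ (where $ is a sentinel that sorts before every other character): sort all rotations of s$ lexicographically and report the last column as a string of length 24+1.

rank  rotation                   last
    0  $aeeeebbecdbeadadaecadbcc  c
    1  adadaecadbcc$aeeeebbecdbe  e
    2  adaecadbcc$aeeeebbecdbead  d
    3  adbcc$aeeeebbecdbeadadaec  c
    4  aecadbcc$aeeeebbecdbeadad  d
    5  aeeeebbecdbeadadaecadbcc$  $
    6  bbecdbeadadaecadbcc$aeeee  e
    7  bcc$aeeeebbecdbeadadaecad  d
    8  beadadaecadbcc$aeeeebbecd  d
    9  becdbeadadaecadbcc$aeeeeb  b
   10  c$aeeeebbecdbeadadaecadbc  c
   11  cadbcc$aeeeebbecdbeadadae  e
   12  cc$aeeeebbecdbeadadaecadb  b
   13  cdbeadadaecadbcc$aeeeebbe  e
   14  dadaecadbcc$aeeeebbecdbea  a
   15  daecadbcc$aeeeebbecdbeada  a
   16  dbcc$aeeeebbecdbeadadaeca  a
   17  dbeadadaecadbcc$aeeeebbec  c
   18  eadadaecadbcc$aeeeebbecdb  b
   19  ebbecdbeadadaecadbcc$aeee  e
   20  ecadbcc$aeeeebbecdbeadada  a
   21  ecdbeadadaecadbcc$aeeeebb  b
   22  eebbecdbeadadaecadbcc$aee  e
   23  eeebbecdbeadadaecadbcc$ae  e
   24  eeeebbecdbeadadaecadbcc$a  a

cedcd$eddbcebeaaacbeabeea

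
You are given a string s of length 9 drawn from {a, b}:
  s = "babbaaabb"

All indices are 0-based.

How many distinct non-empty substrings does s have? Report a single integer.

rank→(start, suffix):
  0 → (4, 'aaabb')
  1 → (5, 'aabb')
  2 → (6, 'abb')
  3 → (1, 'abbaaabb')
  4 → (8, 'b')
  5 → (3, 'baaabb')
  6 → (0, 'babbaaabb')
  7 → (7, 'bb')
  8 → (2, 'bbaaabb')

SA = [4, 5, 6, 1, 8, 3, 0, 7, 2]
rank  pair      lcp
   1  s[4:],s[5:]  2  'aa'
   2  s[5:],s[6:]  1  'a'
   3  s[6:],s[1:]  3  'abb'
   4  s[1:],s[8:]  0  ''
   5  s[8:],s[3:]  1  'b'
   6  s[3:],s[0:]  2  'ba'
   7  s[0:],s[7:]  1  'b'
   8  s[7:],s[2:]  2  'bb'

n(n+1)/2 = 9·10/2 = 45
Σ LCP = 0 + 2 + 1 + 3 + 0 + 1 + 2 + 1 + 2 = 12
distinct = 45 − 12 = 33

33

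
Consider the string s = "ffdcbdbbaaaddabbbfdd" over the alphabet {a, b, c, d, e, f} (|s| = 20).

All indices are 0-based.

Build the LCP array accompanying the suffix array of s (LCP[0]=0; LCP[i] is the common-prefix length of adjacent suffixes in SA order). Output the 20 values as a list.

rank→(start, suffix):
  0 → (8, 'aaaddabbbfdd')
  1 → (9, 'aaddabbbfdd')
  2 → (13, 'abbbfdd')
  3 → (10, 'addabbbfdd')
  4 → (7, 'baaaddabbbfdd')
  5 → (6, 'bbaaaddabbbfdd')
  6 → (14, 'bbbfdd')
  7 → (15, 'bbfdd')
  8 → (4, 'bdbbaaaddabbbfdd')
  9 → (16, 'bfdd')
  10 → (3, 'cbdbbaaaddabbbfdd')
  11 → (19, 'd')
  12 → (12, 'dabbbfdd')
  13 → (5, 'dbbaaaddabbbfdd')
  14 → (2, 'dcbdbbaaaddabbbfdd')
  15 → (18, 'dd')
  16 → (11, 'ddabbbfdd')
  17 → (1, 'fdcbdbbaaaddabbbfdd')
  18 → (17, 'fdd')
  19 → (0, 'ffdcbdbbaaaddabbbfdd')

SA = [8, 9, 13, 10, 7, 6, 14, 15, 4, 16, 3, 19, 12, 5, 2, 18, 11, 1, 17, 0]
rank  pair      lcp
   1  s[8:],s[9:]  2  'aa'
   2  s[9:],s[13:]  1  'a'
   3  s[13:],s[10:]  1  'a'
   4  s[10:],s[7:]  0  ''
   5  s[7:],s[6:]  1  'b'
   6  s[6:],s[14:]  2  'bb'
   7  s[14:],s[15:]  2  'bb'
   8  s[15:],s[4:]  1  'b'
   9  s[4:],s[16:]  1  'b'
  10  s[16:],s[3:]  0  ''
  11  s[3:],s[19:]  0  ''
  12  s[19:],s[12:]  1  'd'
  13  s[12:],s[5:]  1  'd'
  14  s[5:],s[2:]  1  'd'
  15  s[2:],s[18:]  1  'd'
  16  s[18:],s[11:]  2  'dd'
  17  s[11:],s[1:]  0  ''
  18  s[1:],s[17:]  2  'fd'
  19  s[17:],s[0:]  1  'f'

[0, 2, 1, 1, 0, 1, 2, 2, 1, 1, 0, 0, 1, 1, 1, 1, 2, 0, 2, 1]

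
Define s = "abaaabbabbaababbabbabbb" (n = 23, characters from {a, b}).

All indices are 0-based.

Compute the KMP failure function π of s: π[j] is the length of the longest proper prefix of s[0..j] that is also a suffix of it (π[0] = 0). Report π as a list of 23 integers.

[0, 0, 1, 1, 1, 2, 0, 1, 2, 0, 1, 1, 2, 3, 2, 0, 1, 2, 0, 1, 2, 0, 0]

π[0] = 0
j=1 s[j]='b': π[1]=0 (border '')
j=2 s[j]='a': π[2]=1 (border 'a')
j=3 s[j]='a': k: 1→0; π[3]=1 (border 'a')
j=4 s[j]='a': k: 1→0; π[4]=1 (border 'a')
j=5 s[j]='b': π[5]=2 (border 'ab')
j=6 s[j]='b': k: 2→0; π[6]=0 (border '')
j=7 s[j]='a': π[7]=1 (border 'a')
j=8 s[j]='b': π[8]=2 (border 'ab')
j=9 s[j]='b': k: 2→0; π[9]=0 (border '')
j=10 s[j]='a': π[10]=1 (border 'a')
j=11 s[j]='a': k: 1→0; π[11]=1 (border 'a')
j=12 s[j]='b': π[12]=2 (border 'ab')
j=13 s[j]='a': π[13]=3 (border 'aba')
j=14 s[j]='b': k: 3→1; π[14]=2 (border 'ab')
j=15 s[j]='b': k: 2→0; π[15]=0 (border '')
j=16 s[j]='a': π[16]=1 (border 'a')
j=17 s[j]='b': π[17]=2 (border 'ab')
j=18 s[j]='b': k: 2→0; π[18]=0 (border '')
j=19 s[j]='a': π[19]=1 (border 'a')
j=20 s[j]='b': π[20]=2 (border 'ab')
j=21 s[j]='b': k: 2→0; π[21]=0 (border '')
j=22 s[j]='b': π[22]=0 (border '')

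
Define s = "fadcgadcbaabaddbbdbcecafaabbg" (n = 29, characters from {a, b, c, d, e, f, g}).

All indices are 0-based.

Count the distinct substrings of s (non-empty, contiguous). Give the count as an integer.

sorted suffixes:
  #0 SA[0]=9  'aabaddbbdbcecafaabbg'
  #1 SA[1]=24  'aabbg'
  #2 SA[2]=10  'abaddbbdbcecafaabbg'
  #3 SA[3]=25  'abbg'
  #4 SA[4]=5  'adcbaabaddbbdbcecafaabbg'
  #5 SA[5]=1  'adcgadcbaabaddbbdbcecafaabbg'
  #6 SA[6]=12  'addbbdbcecafaabbg'
  #7 SA[7]=22  'afaabbg'
  #8 SA[8]=8  'baabaddbbdbcecafaabbg'
  #9 SA[9]=11  'baddbbdbcecafaabbg'
  #10 SA[10]=15  'bbdbcecafaabbg'
  #11 SA[11]=26  'bbg'
  #12 SA[12]=18  'bcecafaabbg'
  #13 SA[13]=16  'bdbcecafaabbg'
  #14 SA[14]=27  'bg'
  #15 SA[15]=21  'cafaabbg'
  #16 SA[16]=7  'cbaabaddbbdbcecafaabbg'
  #17 SA[17]=19  'cecafaabbg'
  #18 SA[18]=3  'cgadcbaabaddbbdbcecafaabbg'
  #19 SA[19]=14  'dbbdbcecafaabbg'
  #20 SA[20]=17  'dbcecafaabbg'
  #21 SA[21]=6  'dcbaabaddbbdbcecafaabbg'
  #22 SA[22]=2  'dcgadcbaabaddbbdbcecafaabbg'
  #23 SA[23]=13  'ddbbdbcecafaabbg'
  #24 SA[24]=20  'ecafaabbg'
  #25 SA[25]=23  'faabbg'
  #26 SA[26]=0  'fadcgadcbaabaddbbdbcecafaabbg'
  #27 SA[27]=28  'g'
  #28 SA[28]=4  'gadcbaabaddbbdbcecafaabbg'

SA = [9, 24, 10, 25, 5, 1, 12, 22, 8, 11, 15, 26, 18, 16, 27, 21, 7, 19, 3, 14, 17, 6, 2, 13, 20, 23, 0, 28, 4]
rank  pair      lcp
   1  s[9:],s[24:]  3  'aab'
   2  s[24:],s[10:]  1  'a'
   3  s[10:],s[25:]  2  'ab'
   4  s[25:],s[5:]  1  'a'
   5  s[5:],s[1:]  3  'adc'
   6  s[1:],s[12:]  2  'ad'
   7  s[12:],s[22:]  1  'a'
   8  s[22:],s[8:]  0  ''
   9  s[8:],s[11:]  2  'ba'
  10  s[11:],s[15:]  1  'b'
  11  s[15:],s[26:]  2  'bb'
  12  s[26:],s[18:]  1  'b'
  13  s[18:],s[16:]  1  'b'
  14  s[16:],s[27:]  1  'b'
  15  s[27:],s[21:]  0  ''
  16  s[21:],s[7:]  1  'c'
  17  s[7:],s[19:]  1  'c'
  18  s[19:],s[3:]  1  'c'
  19  s[3:],s[14:]  0  ''
  20  s[14:],s[17:]  2  'db'
  21  s[17:],s[6:]  1  'd'
  22  s[6:],s[2:]  2  'dc'
  23  s[2:],s[13:]  1  'd'
  24  s[13:],s[20:]  0  ''
  25  s[20:],s[23:]  0  ''
  26  s[23:],s[0:]  2  'fa'
  27  s[0:],s[28:]  0  ''
  28  s[28:],s[4:]  1  'g'

n(n+1)/2 = 29·30/2 = 435
Σ LCP = 0 + 3 + 1 + 2 + 1 + 3 + 2 + 1 + 0 + 2 + 1 + 2 + 1 + 1 + 1 + 0 + 1 + 1 + 1 + 0 + 2 + 1 + 2 + 1 + 0 + 0 + 2 + 0 + 1 = 33
distinct = 435 − 33 = 402

402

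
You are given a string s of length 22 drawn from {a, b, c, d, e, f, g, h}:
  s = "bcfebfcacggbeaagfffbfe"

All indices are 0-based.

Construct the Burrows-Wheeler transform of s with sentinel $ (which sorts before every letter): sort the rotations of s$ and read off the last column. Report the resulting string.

rank  rotation                 last
    0  $bcfebfcacggbeaagfffbfe  e
    1  aagfffbfe$bcfebfcacggbe  e
    2  acggbeaagfffbfe$bcfebfc  c
    3  agfffbfe$bcfebfcacggbea  a
    4  bcfebfcacggbeaagfffbfe$  $
    5  beaagfffbfe$bcfebfcacgg  g
    6  bfcacggbeaagfffbfe$bcfe  e
    7  bfe$bcfebfcacggbeaagfff  f
    8  cacggbeaagfffbfe$bcfebf  f
    9  cfebfcacggbeaagfffbfe$b  b
   10  cggbeaagfffbfe$bcfebfca  a
   11  e$bcfebfcacggbeaagfffbf  f
   12  eaagfffbfe$bcfebfcacggb  b
   13  ebfcacggbeaagfffbfe$bcf  f
   14  fbfe$bcfebfcacggbeaagff  f
   15  fcacggbeaagfffbfe$bcfeb  b
   16  fe$bcfebfcacggbeaagfffb  b
   17  febfcacggbeaagfffbfe$bc  c
   18  ffbfe$bcfebfcacggbeaagf  f
   19  fffbfe$bcfebfcacggbeaag  g
   20  gbeaagfffbfe$bcfebfcacg  g
   21  gfffbfe$bcfebfcacggbeaa  a
   22  ggbeaagfffbfe$bcfebfcac  c

eeca$geffbafbffbbcfggac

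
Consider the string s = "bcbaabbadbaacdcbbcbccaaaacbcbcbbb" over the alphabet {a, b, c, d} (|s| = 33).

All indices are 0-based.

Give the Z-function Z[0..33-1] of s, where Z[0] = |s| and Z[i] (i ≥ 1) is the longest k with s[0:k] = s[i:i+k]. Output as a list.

[33, 0, 1, 0, 0, 1, 1, 0, 0, 1, 0, 0, 0, 0, 0, 1, 3, 0, 2, 0, 0, 0, 0, 0, 0, 0, 3, 0, 3, 0, 1, 1, 1]

Z[0]=33
i=1: i≥r, start 0; Z[1]=0
i=2: i≥r, start 0; Z[2]=1 grow→box=[2,3)
i=3: i≥r, start 0; Z[3]=0
i=4: i≥r, start 0; Z[4]=0
i=5: i≥r, start 0; Z[5]=1 grow→box=[5,6)
i=6: i≥r, start 0; Z[6]=1 grow→box=[6,7)
i=7: i≥r, start 0; Z[7]=0
i=8: i≥r, start 0; Z[8]=0
i=9: i≥r, start 0; Z[9]=1 grow→box=[9,10)
i=10: i≥r, start 0; Z[10]=0
i=11: i≥r, start 0; Z[11]=0
i=12: i≥r, start 0; Z[12]=0
i=13: i≥r, start 0; Z[13]=0
i=14: i≥r, start 0; Z[14]=0
i=15: i≥r, start 0; Z[15]=1 grow→box=[15,16)
i=16: i≥r, start 0; Z[16]=3 grow→box=[16,19)
i=17: min(r-i=2, Z[1]=0)=0; Z[17]=0
i=18: min(r-i=1, Z[2]=1)=1; Z[18]=2 grow→box=[18,20)
i=19: min(r-i=1, Z[1]=0)=0; Z[19]=0
i=20: i≥r, start 0; Z[20]=0
i=21: i≥r, start 0; Z[21]=0
i=22: i≥r, start 0; Z[22]=0
i=23: i≥r, start 0; Z[23]=0
i=24: i≥r, start 0; Z[24]=0
i=25: i≥r, start 0; Z[25]=0
i=26: i≥r, start 0; Z[26]=3 grow→box=[26,29)
i=27: min(r-i=2, Z[1]=0)=0; Z[27]=0
i=28: min(r-i=1, Z[2]=1)=1; Z[28]=3 grow→box=[28,31)
i=29: min(r-i=2, Z[1]=0)=0; Z[29]=0
i=30: min(r-i=1, Z[2]=1)=1; Z[30]=1
i=31: i≥r, start 0; Z[31]=1 grow→box=[31,32)
i=32: i≥r, start 0; Z[32]=1 grow→box=[32,33)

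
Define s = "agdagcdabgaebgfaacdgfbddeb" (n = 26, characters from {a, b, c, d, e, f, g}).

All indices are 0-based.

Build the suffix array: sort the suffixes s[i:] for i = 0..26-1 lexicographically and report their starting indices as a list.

[15, 7, 16, 10, 3, 0, 25, 21, 8, 12, 5, 17, 6, 2, 22, 23, 18, 24, 11, 14, 20, 9, 4, 1, 13, 19]

rank | idx | suffix
   0 |  15 | aacdgfbddeb
   1 |   7 | abgaebgfaacdgfbddeb
   2 |  16 | acdgfbddeb
   3 |  10 | aebgfaacdgfbddeb
   4 |   3 | agcdabgaebgfaacdgfbddeb
   5 |   0 | agdagcdabgaebgfaacdgfbddeb
   6 |  25 | b
   7 |  21 | bddeb
   8 |   8 | bgaebgfaacdgfbddeb
   9 |  12 | bgfaacdgfbddeb
  10 |   5 | cdabgaebgfaacdgfbddeb
  11 |  17 | cdgfbddeb
  12 |   6 | dabgaebgfaacdgfbddeb
  13 |   2 | dagcdabgaebgfaacdgfbddeb
  14 |  22 | ddeb
  15 |  23 | deb
  16 |  18 | dgfbddeb
  17 |  24 | eb
  18 |  11 | ebgfaacdgfbddeb
  19 |  14 | faacdgfbddeb
  20 |  20 | fbddeb
  21 |   9 | gaebgfaacdgfbddeb
  22 |   4 | gcdabgaebgfaacdgfbddeb
  23 |   1 | gdagcdabgaebgfaacdgfbddeb
  24 |  13 | gfaacdgfbddeb
  25 |  19 | gfbddeb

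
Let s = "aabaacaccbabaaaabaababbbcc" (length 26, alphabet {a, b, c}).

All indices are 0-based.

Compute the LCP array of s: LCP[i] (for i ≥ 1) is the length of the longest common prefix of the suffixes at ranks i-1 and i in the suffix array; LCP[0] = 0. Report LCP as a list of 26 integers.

[0, 3, 2, 5, 4, 2, 1, 4, 4, 3, 2, 1, 2, 0, 3, 3, 2, 3, 1, 2, 1, 0, 1, 1, 1, 2]

sorted suffixes:
  #0 SA[0]=12  'aaaabaababbbcc'
  #1 SA[1]=13  'aaabaababbbcc'
  #2 SA[2]=14  'aabaababbbcc'
  #3 SA[3]=0  'aabaacaccbabaaaabaababbbcc'
  #4 SA[4]=17  'aababbbcc'
  #5 SA[5]=3  'aacaccbabaaaabaababbbcc'
  #6 SA[6]=10  'abaaaabaababbbcc'
  #7 SA[7]=15  'abaababbbcc'
  #8 SA[8]=1  'abaacaccbabaaaabaababbbcc'
  #9 SA[9]=18  'ababbbcc'
  #10 SA[10]=20  'abbbcc'
  #11 SA[11]=4  'acaccbabaaaabaababbbcc'
  #12 SA[12]=6  'accbabaaaabaababbbcc'
  #13 SA[13]=11  'baaaabaababbbcc'
  #14 SA[14]=16  'baababbbcc'
  #15 SA[15]=2  'baacaccbabaaaabaababbbcc'
  #16 SA[16]=9  'babaaaabaababbbcc'
  #17 SA[17]=19  'babbbcc'
  #18 SA[18]=21  'bbbcc'
  #19 SA[19]=22  'bbcc'
  #20 SA[20]=23  'bcc'
  #21 SA[21]=25  'c'
  #22 SA[22]=5  'caccbabaaaabaababbbcc'
  #23 SA[23]=8  'cbabaaaabaababbbcc'
  #24 SA[24]=24  'cc'
  #25 SA[25]=7  'ccbabaaaabaababbbcc'

SA = [12, 13, 14, 0, 17, 3, 10, 15, 1, 18, 20, 4, 6, 11, 16, 2, 9, 19, 21, 22, 23, 25, 5, 8, 24, 7]
rank  pair      lcp
   1  s[12:],s[13:]  3  'aaa'
   2  s[13:],s[14:]  2  'aa'
   3  s[14:],s[0:]  5  'aabaa'
   4  s[0:],s[17:]  4  'aaba'
   5  s[17:],s[3:]  2  'aa'
   6  s[3:],s[10:]  1  'a'
   7  s[10:],s[15:]  4  'abaa'
   8  s[15:],s[1:]  4  'abaa'
   9  s[1:],s[18:]  3  'aba'
  10  s[18:],s[20:]  2  'ab'
  11  s[20:],s[4:]  1  'a'
  12  s[4:],s[6:]  2  'ac'
  13  s[6:],s[11:]  0  ''
  14  s[11:],s[16:]  3  'baa'
  15  s[16:],s[2:]  3  'baa'
  16  s[2:],s[9:]  2  'ba'
  17  s[9:],s[19:]  3  'bab'
  18  s[19:],s[21:]  1  'b'
  19  s[21:],s[22:]  2  'bb'
  20  s[22:],s[23:]  1  'b'
  21  s[23:],s[25:]  0  ''
  22  s[25:],s[5:]  1  'c'
  23  s[5:],s[8:]  1  'c'
  24  s[8:],s[24:]  1  'c'
  25  s[24:],s[7:]  2  'cc'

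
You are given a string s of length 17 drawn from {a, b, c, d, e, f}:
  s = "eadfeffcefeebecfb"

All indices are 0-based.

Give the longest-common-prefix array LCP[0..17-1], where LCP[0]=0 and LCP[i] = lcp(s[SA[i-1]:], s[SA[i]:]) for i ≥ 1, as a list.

sorted suffixes:
  #0 SA[0]=1  'adfeffcefeebecfb'
  #1 SA[1]=16  'b'
  #2 SA[2]=12  'becfb'
  #3 SA[3]=7  'cefeebecfb'
  #4 SA[4]=14  'cfb'
  #5 SA[5]=2  'dfeffcefeebecfb'
  #6 SA[6]=0  'eadfeffcefeebecfb'
  #7 SA[7]=11  'ebecfb'
  #8 SA[8]=13  'ecfb'
  #9 SA[9]=10  'eebecfb'
  #10 SA[10]=8  'efeebecfb'
  #11 SA[11]=4  'effcefeebecfb'
  #12 SA[12]=15  'fb'
  #13 SA[13]=6  'fcefeebecfb'
  #14 SA[14]=9  'feebecfb'
  #15 SA[15]=3  'feffcefeebecfb'
  #16 SA[16]=5  'ffcefeebecfb'

SA = [1, 16, 12, 7, 14, 2, 0, 11, 13, 10, 8, 4, 15, 6, 9, 3, 5]
i: (SA[i-1],SA[i]) lcp shared
  1: (1,16) 0 ''
  2: (16,12) 1 'b'
  3: (12,7) 0 ''
  4: (7,14) 1 'c'
  5: (14,2) 0 ''
  6: (2,0) 0 ''
  7: (0,11) 1 'e'
  8: (11,13) 1 'e'
  9: (13,10) 1 'e'
  10: (10,8) 1 'e'
  11: (8,4) 2 'ef'
  12: (4,15) 0 ''
  13: (15,6) 1 'f'
  14: (6,9) 1 'f'
  15: (9,3) 2 'fe'
  16: (3,5) 1 'f'

[0, 0, 1, 0, 1, 0, 0, 1, 1, 1, 1, 2, 0, 1, 1, 2, 1]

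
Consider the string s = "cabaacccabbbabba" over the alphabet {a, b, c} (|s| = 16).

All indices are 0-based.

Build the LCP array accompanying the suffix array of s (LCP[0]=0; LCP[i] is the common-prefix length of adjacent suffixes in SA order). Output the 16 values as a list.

rank→(start, suffix):
  0 → (15, 'a')
  1 → (3, 'aacccabbbabba')
  2 → (1, 'abaacccabbbabba')
  3 → (12, 'abba')
  4 → (8, 'abbbabba')
  5 → (4, 'acccabbbabba')
  6 → (14, 'ba')
  7 → (2, 'baacccabbbabba')
  8 → (11, 'babba')
  9 → (13, 'bba')
  10 → (10, 'bbabba')
  11 → (9, 'bbbabba')
  12 → (0, 'cabaacccabbbabba')
  13 → (7, 'cabbbabba')
  14 → (6, 'ccabbbabba')
  15 → (5, 'cccabbbabba')

SA = [15, 3, 1, 12, 8, 4, 14, 2, 11, 13, 10, 9, 0, 7, 6, 5]
rank  pair      lcp
   1  s[15:],s[3:]  1  'a'
   2  s[3:],s[1:]  1  'a'
   3  s[1:],s[12:]  2  'ab'
   4  s[12:],s[8:]  3  'abb'
   5  s[8:],s[4:]  1  'a'
   6  s[4:],s[14:]  0  ''
   7  s[14:],s[2:]  2  'ba'
   8  s[2:],s[11:]  2  'ba'
   9  s[11:],s[13:]  1  'b'
  10  s[13:],s[10:]  3  'bba'
  11  s[10:],s[9:]  2  'bb'
  12  s[9:],s[0:]  0  ''
  13  s[0:],s[7:]  3  'cab'
  14  s[7:],s[6:]  1  'c'
  15  s[6:],s[5:]  2  'cc'

[0, 1, 1, 2, 3, 1, 0, 2, 2, 1, 3, 2, 0, 3, 1, 2]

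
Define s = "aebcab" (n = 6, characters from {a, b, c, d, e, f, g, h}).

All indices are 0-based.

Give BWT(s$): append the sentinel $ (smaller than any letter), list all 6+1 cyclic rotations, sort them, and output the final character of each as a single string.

bc$aeba

rank  rotation last
    0  $aebcab  b
    1  ab$aebc  c
    2  aebcab$  $
    3  b$aebca  a
    4  bcab$ae  e
    5  cab$aeb  b
    6  ebcab$a  a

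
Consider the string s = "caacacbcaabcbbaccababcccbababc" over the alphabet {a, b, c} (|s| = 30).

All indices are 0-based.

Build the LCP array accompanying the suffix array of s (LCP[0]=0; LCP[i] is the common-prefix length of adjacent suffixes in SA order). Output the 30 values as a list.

sorted suffixes:
  #0 SA[0]=8  'aabcbbaccababcccbababc'
  #1 SA[1]=1  'aacacbcaabcbbaccababcccbababc'
  #2 SA[2]=25  'ababc'
  #3 SA[3]=17  'ababcccbababc'
  #4 SA[4]=27  'abc'
  #5 SA[5]=9  'abcbbaccababcccbababc'
  #6 SA[6]=19  'abcccbababc'
  #7 SA[7]=2  'acacbcaabcbbaccababcccbababc'
  #8 SA[8]=4  'acbcaabcbbaccababcccbababc'
  #9 SA[9]=14  'accababcccbababc'
  #10 SA[10]=24  'bababc'
  #11 SA[11]=26  'babc'
  #12 SA[12]=18  'babcccbababc'
  #13 SA[13]=13  'baccababcccbababc'
  #14 SA[14]=12  'bbaccababcccbababc'
  #15 SA[15]=28  'bc'
  #16 SA[16]=6  'bcaabcbbaccababcccbababc'
  #17 SA[17]=10  'bcbbaccababcccbababc'
  #18 SA[18]=20  'bcccbababc'
  #19 SA[19]=29  'c'
  #20 SA[20]=7  'caabcbbaccababcccbababc'
  #21 SA[21]=0  'caacacbcaabcbbaccababcccbababc'
  #22 SA[22]=16  'cababcccbababc'
  #23 SA[23]=3  'cacbcaabcbbaccababcccbababc'
  #24 SA[24]=23  'cbababc'
  #25 SA[25]=11  'cbbaccababcccbababc'
  #26 SA[26]=5  'cbcaabcbbaccababcccbababc'
  #27 SA[27]=15  'ccababcccbababc'
  #28 SA[28]=22  'ccbababc'
  #29 SA[29]=21  'cccbababc'

SA = [8, 1, 25, 17, 27, 9, 19, 2, 4, 14, 24, 26, 18, 13, 12, 28, 6, 10, 20, 29, 7, 0, 16, 3, 23, 11, 5, 15, 22, 21]
rank  pair      lcp
   1  s[8:],s[1:]  2  'aa'
   2  s[1:],s[25:]  1  'a'
   3  s[25:],s[17:]  5  'ababc'
   4  s[17:],s[27:]  2  'ab'
   5  s[27:],s[9:]  3  'abc'
   6  s[9:],s[19:]  3  'abc'
   7  s[19:],s[2:]  1  'a'
   8  s[2:],s[4:]  2  'ac'
   9  s[4:],s[14:]  2  'ac'
  10  s[14:],s[24:]  0  ''
  11  s[24:],s[26:]  3  'bab'
  12  s[26:],s[18:]  4  'babc'
  13  s[18:],s[13:]  2  'ba'
  14  s[13:],s[12:]  1  'b'
  15  s[12:],s[28:]  1  'b'
  16  s[28:],s[6:]  2  'bc'
  17  s[6:],s[10:]  2  'bc'
  18  s[10:],s[20:]  2  'bc'
  19  s[20:],s[29:]  0  ''
  20  s[29:],s[7:]  1  'c'
  21  s[7:],s[0:]  3  'caa'
  22  s[0:],s[16:]  2  'ca'
  23  s[16:],s[3:]  2  'ca'
  24  s[3:],s[23:]  1  'c'
  25  s[23:],s[11:]  2  'cb'
  26  s[11:],s[5:]  2  'cb'
  27  s[5:],s[15:]  1  'c'
  28  s[15:],s[22:]  2  'cc'
  29  s[22:],s[21:]  2  'cc'

[0, 2, 1, 5, 2, 3, 3, 1, 2, 2, 0, 3, 4, 2, 1, 1, 2, 2, 2, 0, 1, 3, 2, 2, 1, 2, 2, 1, 2, 2]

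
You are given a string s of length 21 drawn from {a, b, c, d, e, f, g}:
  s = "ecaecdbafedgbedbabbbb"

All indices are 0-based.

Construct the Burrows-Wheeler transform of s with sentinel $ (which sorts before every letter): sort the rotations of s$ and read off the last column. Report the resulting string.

rank  rotation                last
    0  $ecaecdbafedgbedbabbbb  b
    1  abbbb$ecaecdbafedgbedb  b
    2  aecdbafedgbedbabbbb$ec  c
    3  afedgbedbabbbb$ecaecdb  b
    4  b$ecaecdbafedgbedbabbb  b
    5  babbbb$ecaecdbafedgbed  d
    6  bafedgbedbabbbb$ecaecd  d
    7  bb$ecaecdbafedgbedbabb  b
    8  bbb$ecaecdbafedgbedbab  b
    9  bbbb$ecaecdbafedgbedba  a
   10  bedbabbbb$ecaecdbafedg  g
   11  caecdbafedgbedbabbbb$e  e
   12  cdbafedgbedbabbbb$ecae  e
   13  dbabbbb$ecaecdbafedgbe  e
   14  dbafedgbedbabbbb$ecaec  c
   15  dgbedbabbbb$ecaecdbafe  e
   16  ecaecdbafedgbedbabbbb$  $
   17  ecdbafedgbedbabbbb$eca  a
   18  edbabbbb$ecaecdbafedgb  b
   19  edgbedbabbbb$ecaecdbaf  f
   20  fedgbedbabbbb$ecaecdba  a
   21  gbedbabbbb$ecaecdbafed  d

bbcbbddbbageeece$abfad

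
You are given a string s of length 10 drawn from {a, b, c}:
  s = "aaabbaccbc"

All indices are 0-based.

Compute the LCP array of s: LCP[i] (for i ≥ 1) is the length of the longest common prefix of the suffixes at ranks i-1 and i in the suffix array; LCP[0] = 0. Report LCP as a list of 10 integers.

rank | idx | suffix
   0 |   0 | aaabbaccbc
   1 |   1 | aabbaccbc
   2 |   2 | abbaccbc
   3 |   5 | accbc
   4 |   4 | baccbc
   5 |   3 | bbaccbc
   6 |   8 | bc
   7 |   9 | c
   8 |   7 | cbc
   9 |   6 | ccbc

SA = [0, 1, 2, 5, 4, 3, 8, 9, 7, 6]
i: (SA[i-1],SA[i]) lcp shared
  1: (0,1) 2 'aa'
  2: (1,2) 1 'a'
  3: (2,5) 1 'a'
  4: (5,4) 0 ''
  5: (4,3) 1 'b'
  6: (3,8) 1 'b'
  7: (8,9) 0 ''
  8: (9,7) 1 'c'
  9: (7,6) 1 'c'

[0, 2, 1, 1, 0, 1, 1, 0, 1, 1]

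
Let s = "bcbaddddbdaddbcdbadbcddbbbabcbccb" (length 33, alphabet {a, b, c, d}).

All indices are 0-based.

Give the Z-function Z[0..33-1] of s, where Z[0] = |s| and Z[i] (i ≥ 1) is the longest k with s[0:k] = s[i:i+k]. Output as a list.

[33, 0, 1, 0, 0, 0, 0, 0, 1, 0, 0, 0, 0, 2, 0, 0, 1, 0, 0, 2, 0, 0, 0, 1, 1, 1, 0, 3, 0, 2, 0, 0, 1]

Z[0]=33
i=1: outside box; Z[1]=0
i=2: outside box; Z[2]=1 grow→box=[2,3)
i=3: outside box; Z[3]=0
i=4: outside box; Z[4]=0
i=5: outside box; Z[5]=0
i=6: outside box; Z[6]=0
i=7: outside box; Z[7]=0
i=8: outside box; Z[8]=1 grow→box=[8,9)
i=9: outside box; Z[9]=0
i=10: outside box; Z[10]=0
i=11: outside box; Z[11]=0
i=12: outside box; Z[12]=0
i=13: outside box; Z[13]=2 grow→box=[13,15)
i=14: min(r-i=1, Z[1]=0)=0; Z[14]=0
i=15: outside box; Z[15]=0
i=16: outside box; Z[16]=1 grow→box=[16,17)
i=17: outside box; Z[17]=0
i=18: outside box; Z[18]=0
i=19: outside box; Z[19]=2 grow→box=[19,21)
i=20: min(r-i=1, Z[1]=0)=0; Z[20]=0
i=21: outside box; Z[21]=0
i=22: outside box; Z[22]=0
i=23: outside box; Z[23]=1 grow→box=[23,24)
i=24: outside box; Z[24]=1 grow→box=[24,25)
i=25: outside box; Z[25]=1 grow→box=[25,26)
i=26: outside box; Z[26]=0
i=27: outside box; Z[27]=3 grow→box=[27,30)
i=28: min(r-i=2, Z[1]=0)=0; Z[28]=0
i=29: min(r-i=1, Z[2]=1)=1; Z[29]=2 grow→box=[29,31)
i=30: min(r-i=1, Z[1]=0)=0; Z[30]=0
i=31: outside box; Z[31]=0
i=32: outside box; Z[32]=1 grow→box=[32,33)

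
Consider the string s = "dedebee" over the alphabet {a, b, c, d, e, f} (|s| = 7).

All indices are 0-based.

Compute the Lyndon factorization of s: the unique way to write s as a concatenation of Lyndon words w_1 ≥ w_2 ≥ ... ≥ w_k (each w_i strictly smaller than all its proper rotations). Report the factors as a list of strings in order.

emit factor 1: 'de' (i=0, period=2)
emit factor 2: 'de' (i=2, period=2)
emit factor 3: 'bee' (i=4, period=3)

["de", "de", "bee"]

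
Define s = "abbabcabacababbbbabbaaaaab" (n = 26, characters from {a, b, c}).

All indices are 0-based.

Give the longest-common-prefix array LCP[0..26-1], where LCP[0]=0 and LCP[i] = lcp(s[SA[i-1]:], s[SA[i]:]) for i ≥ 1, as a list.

sorted suffixes:
  #0 SA[0]=20  'aaaaab'
  #1 SA[1]=21  'aaaab'
  #2 SA[2]=22  'aaab'
  #3 SA[3]=23  'aab'
  #4 SA[4]=24  'ab'
  #5 SA[5]=10  'ababbbbabbaaaaab'
  #6 SA[6]=6  'abacababbbbabbaaaaab'
  #7 SA[7]=17  'abbaaaaab'
  #8 SA[8]=0  'abbabcabacababbbbabbaaaaab'
  #9 SA[9]=12  'abbbbabbaaaaab'
  #10 SA[10]=3  'abcabacababbbbabbaaaaab'
  #11 SA[11]=8  'acababbbbabbaaaaab'
  #12 SA[12]=25  'b'
  #13 SA[13]=19  'baaaaab'
  #14 SA[14]=16  'babbaaaaab'
  #15 SA[15]=11  'babbbbabbaaaaab'
  #16 SA[16]=2  'babcabacababbbbabbaaaaab'
  #17 SA[17]=7  'bacababbbbabbaaaaab'
  #18 SA[18]=18  'bbaaaaab'
  #19 SA[19]=15  'bbabbaaaaab'
  #20 SA[20]=1  'bbabcabacababbbbabbaaaaab'
  #21 SA[21]=14  'bbbabbaaaaab'
  #22 SA[22]=13  'bbbbabbaaaaab'
  #23 SA[23]=4  'bcabacababbbbabbaaaaab'
  #24 SA[24]=9  'cababbbbabbaaaaab'
  #25 SA[25]=5  'cabacababbbbabbaaaaab'

SA = [20, 21, 22, 23, 24, 10, 6, 17, 0, 12, 3, 8, 25, 19, 16, 11, 2, 7, 18, 15, 1, 14, 13, 4, 9, 5]
rank  pair      lcp
   1  s[20:],s[21:]  4  'aaaa'
   2  s[21:],s[22:]  3  'aaa'
   3  s[22:],s[23:]  2  'aa'
   4  s[23:],s[24:]  1  'a'
   5  s[24:],s[10:]  2  'ab'
   6  s[10:],s[6:]  3  'aba'
   7  s[6:],s[17:]  2  'ab'
   8  s[17:],s[0:]  4  'abba'
   9  s[0:],s[12:]  3  'abb'
  10  s[12:],s[3:]  2  'ab'
  11  s[3:],s[8:]  1  'a'
  12  s[8:],s[25:]  0  ''
  13  s[25:],s[19:]  1  'b'
  14  s[19:],s[16:]  2  'ba'
  15  s[16:],s[11:]  4  'babb'
  16  s[11:],s[2:]  3  'bab'
  17  s[2:],s[7:]  2  'ba'
  18  s[7:],s[18:]  1  'b'
  19  s[18:],s[15:]  3  'bba'
  20  s[15:],s[1:]  4  'bbab'
  21  s[1:],s[14:]  2  'bb'
  22  s[14:],s[13:]  3  'bbb'
  23  s[13:],s[4:]  1  'b'
  24  s[4:],s[9:]  0  ''
  25  s[9:],s[5:]  4  'caba'

[0, 4, 3, 2, 1, 2, 3, 2, 4, 3, 2, 1, 0, 1, 2, 4, 3, 2, 1, 3, 4, 2, 3, 1, 0, 4]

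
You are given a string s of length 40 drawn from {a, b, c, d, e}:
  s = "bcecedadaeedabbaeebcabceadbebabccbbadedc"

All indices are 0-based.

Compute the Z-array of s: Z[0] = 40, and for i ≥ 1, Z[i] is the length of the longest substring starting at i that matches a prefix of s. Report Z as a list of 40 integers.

[40, 0, 0, 0, 0, 0, 0, 0, 0, 0, 0, 0, 0, 1, 1, 0, 0, 0, 2, 0, 0, 3, 0, 0, 0, 0, 1, 0, 1, 0, 2, 0, 0, 1, 1, 0, 0, 0, 0, 0]

Z[0]=40
i=1: i≥r, start 0; Z[1]=0
i=2: i≥r, start 0; Z[2]=0
i=3: i≥r, start 0; Z[3]=0
i=4: i≥r, start 0; Z[4]=0
i=5: i≥r, start 0; Z[5]=0
i=6: i≥r, start 0; Z[6]=0
i=7: i≥r, start 0; Z[7]=0
i=8: i≥r, start 0; Z[8]=0
i=9: i≥r, start 0; Z[9]=0
i=10: i≥r, start 0; Z[10]=0
i=11: i≥r, start 0; Z[11]=0
i=12: i≥r, start 0; Z[12]=0
i=13: i≥r, start 0; Z[13]=1 extend→box=[13,14)
i=14: i≥r, start 0; Z[14]=1 extend→box=[14,15)
i=15: i≥r, start 0; Z[15]=0
i=16: i≥r, start 0; Z[16]=0
i=17: i≥r, start 0; Z[17]=0
i=18: i≥r, start 0; Z[18]=2 extend→box=[18,20)
i=19: min(r-i=1, Z[1]=0)=0; Z[19]=0
i=20: i≥r, start 0; Z[20]=0
i=21: i≥r, start 0; Z[21]=3 extend→box=[21,24)
i=22: min(r-i=2, Z[1]=0)=0; Z[22]=0
i=23: min(r-i=1, Z[2]=0)=0; Z[23]=0
i=24: i≥r, start 0; Z[24]=0
i=25: i≥r, start 0; Z[25]=0
i=26: i≥r, start 0; Z[26]=1 extend→box=[26,27)
i=27: i≥r, start 0; Z[27]=0
i=28: i≥r, start 0; Z[28]=1 extend→box=[28,29)
i=29: i≥r, start 0; Z[29]=0
i=30: i≥r, start 0; Z[30]=2 extend→box=[30,32)
i=31: min(r-i=1, Z[1]=0)=0; Z[31]=0
i=32: i≥r, start 0; Z[32]=0
i=33: i≥r, start 0; Z[33]=1 extend→box=[33,34)
i=34: i≥r, start 0; Z[34]=1 extend→box=[34,35)
i=35: i≥r, start 0; Z[35]=0
i=36: i≥r, start 0; Z[36]=0
i=37: i≥r, start 0; Z[37]=0
i=38: i≥r, start 0; Z[38]=0
i=39: i≥r, start 0; Z[39]=0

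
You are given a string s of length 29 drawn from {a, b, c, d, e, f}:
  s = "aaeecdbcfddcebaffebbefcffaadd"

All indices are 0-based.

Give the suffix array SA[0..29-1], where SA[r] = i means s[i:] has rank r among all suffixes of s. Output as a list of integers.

sorted suffixes:
  #0 SA[0]=25  'aadd'
  #1 SA[1]=0  'aaeecdbcfddcebaffebbefcffaadd'
  #2 SA[2]=26  'add'
  #3 SA[3]=1  'aeecdbcfddcebaffebbefcffaadd'
  #4 SA[4]=14  'affebbefcffaadd'
  #5 SA[5]=13  'baffebbefcffaadd'
  #6 SA[6]=18  'bbefcffaadd'
  #7 SA[7]=6  'bcfddcebaffebbefcffaadd'
  #8 SA[8]=19  'befcffaadd'
  #9 SA[9]=4  'cdbcfddcebaffebbefcffaadd'
  #10 SA[10]=11  'cebaffebbefcffaadd'
  #11 SA[11]=7  'cfddcebaffebbefcffaadd'
  #12 SA[12]=22  'cffaadd'
  #13 SA[13]=28  'd'
  #14 SA[14]=5  'dbcfddcebaffebbefcffaadd'
  #15 SA[15]=10  'dcebaffebbefcffaadd'
  #16 SA[16]=27  'dd'
  #17 SA[17]=9  'ddcebaffebbefcffaadd'
  #18 SA[18]=12  'ebaffebbefcffaadd'
  #19 SA[19]=17  'ebbefcffaadd'
  #20 SA[20]=3  'ecdbcfddcebaffebbefcffaadd'
  #21 SA[21]=2  'eecdbcfddcebaffebbefcffaadd'
  #22 SA[22]=20  'efcffaadd'
  #23 SA[23]=24  'faadd'
  #24 SA[24]=21  'fcffaadd'
  #25 SA[25]=8  'fddcebaffebbefcffaadd'
  #26 SA[26]=16  'febbefcffaadd'
  #27 SA[27]=23  'ffaadd'
  #28 SA[28]=15  'ffebbefcffaadd'

[25, 0, 26, 1, 14, 13, 18, 6, 19, 4, 11, 7, 22, 28, 5, 10, 27, 9, 12, 17, 3, 2, 20, 24, 21, 8, 16, 23, 15]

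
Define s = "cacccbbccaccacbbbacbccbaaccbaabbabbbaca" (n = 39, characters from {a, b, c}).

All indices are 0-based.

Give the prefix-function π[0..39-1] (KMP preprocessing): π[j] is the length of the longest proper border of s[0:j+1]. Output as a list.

[0, 0, 1, 1, 1, 0, 0, 1, 1, 2, 3, 4, 2, 3, 0, 0, 0, 0, 1, 0, 1, 1, 0, 0, 0, 1, 1, 0, 0, 0, 0, 0, 0, 0, 0, 0, 0, 1, 2]

π[0] = 0
j=1 s[j]='a': π[1]=0 (border '')
j=2 s[j]='c': π[2]=1 (border 'c')
j=3 s[j]='c': k: 1→0; π[3]=1 (border 'c')
j=4 s[j]='c': k: 1→0; π[4]=1 (border 'c')
j=5 s[j]='b': k: 1→0; π[5]=0 (border '')
j=6 s[j]='b': π[6]=0 (border '')
j=7 s[j]='c': π[7]=1 (border 'c')
j=8 s[j]='c': k: 1→0; π[8]=1 (border 'c')
j=9 s[j]='a': π[9]=2 (border 'ca')
j=10 s[j]='c': π[10]=3 (border 'cac')
j=11 s[j]='c': π[11]=4 (border 'cacc')
j=12 s[j]='a': k: 4→1; π[12]=2 (border 'ca')
j=13 s[j]='c': π[13]=3 (border 'cac')
j=14 s[j]='b': k: 3→1→0; π[14]=0 (border '')
j=15 s[j]='b': π[15]=0 (border '')
j=16 s[j]='b': π[16]=0 (border '')
j=17 s[j]='a': π[17]=0 (border '')
j=18 s[j]='c': π[18]=1 (border 'c')
j=19 s[j]='b': k: 1→0; π[19]=0 (border '')
j=20 s[j]='c': π[20]=1 (border 'c')
j=21 s[j]='c': k: 1→0; π[21]=1 (border 'c')
j=22 s[j]='b': k: 1→0; π[22]=0 (border '')
j=23 s[j]='a': π[23]=0 (border '')
j=24 s[j]='a': π[24]=0 (border '')
j=25 s[j]='c': π[25]=1 (border 'c')
j=26 s[j]='c': k: 1→0; π[26]=1 (border 'c')
j=27 s[j]='b': k: 1→0; π[27]=0 (border '')
j=28 s[j]='a': π[28]=0 (border '')
j=29 s[j]='a': π[29]=0 (border '')
j=30 s[j]='b': π[30]=0 (border '')
j=31 s[j]='b': π[31]=0 (border '')
j=32 s[j]='a': π[32]=0 (border '')
j=33 s[j]='b': π[33]=0 (border '')
j=34 s[j]='b': π[34]=0 (border '')
j=35 s[j]='b': π[35]=0 (border '')
j=36 s[j]='a': π[36]=0 (border '')
j=37 s[j]='c': π[37]=1 (border 'c')
j=38 s[j]='a': π[38]=2 (border 'ca')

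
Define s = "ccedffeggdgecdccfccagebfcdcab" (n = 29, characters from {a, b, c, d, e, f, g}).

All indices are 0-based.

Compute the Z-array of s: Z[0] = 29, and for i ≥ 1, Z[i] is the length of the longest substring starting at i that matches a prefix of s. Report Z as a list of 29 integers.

Z[0]=29
i=1: i≥r, start 0; Z[1]=1 grow→box=[1,2)
i=2: i≥r, start 0; Z[2]=0
i=3: i≥r, start 0; Z[3]=0
i=4: i≥r, start 0; Z[4]=0
i=5: i≥r, start 0; Z[5]=0
i=6: i≥r, start 0; Z[6]=0
i=7: i≥r, start 0; Z[7]=0
i=8: i≥r, start 0; Z[8]=0
i=9: i≥r, start 0; Z[9]=0
i=10: i≥r, start 0; Z[10]=0
i=11: i≥r, start 0; Z[11]=0
i=12: i≥r, start 0; Z[12]=1 grow→box=[12,13)
i=13: i≥r, start 0; Z[13]=0
i=14: i≥r, start 0; Z[14]=2 grow→box=[14,16)
i=15: min(r-i=1, Z[1]=1)=1; Z[15]=1
i=16: i≥r, start 0; Z[16]=0
i=17: i≥r, start 0; Z[17]=2 grow→box=[17,19)
i=18: min(r-i=1, Z[1]=1)=1; Z[18]=1
i=19: i≥r, start 0; Z[19]=0
i=20: i≥r, start 0; Z[20]=0
i=21: i≥r, start 0; Z[21]=0
i=22: i≥r, start 0; Z[22]=0
i=23: i≥r, start 0; Z[23]=0
i=24: i≥r, start 0; Z[24]=1 grow→box=[24,25)
i=25: i≥r, start 0; Z[25]=0
i=26: i≥r, start 0; Z[26]=1 grow→box=[26,27)
i=27: i≥r, start 0; Z[27]=0
i=28: i≥r, start 0; Z[28]=0

[29, 1, 0, 0, 0, 0, 0, 0, 0, 0, 0, 0, 1, 0, 2, 1, 0, 2, 1, 0, 0, 0, 0, 0, 1, 0, 1, 0, 0]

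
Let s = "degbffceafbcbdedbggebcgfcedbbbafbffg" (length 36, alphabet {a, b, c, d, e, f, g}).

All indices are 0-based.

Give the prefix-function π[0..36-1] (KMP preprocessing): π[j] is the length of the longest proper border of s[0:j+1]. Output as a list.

π[0] = 0
j=1 s[j]='e': π[1]=0 (border '')
j=2 s[j]='g': π[2]=0 (border '')
j=3 s[j]='b': π[3]=0 (border '')
j=4 s[j]='f': π[4]=0 (border '')
j=5 s[j]='f': π[5]=0 (border '')
j=6 s[j]='c': π[6]=0 (border '')
j=7 s[j]='e': π[7]=0 (border '')
j=8 s[j]='a': π[8]=0 (border '')
j=9 s[j]='f': π[9]=0 (border '')
j=10 s[j]='b': π[10]=0 (border '')
j=11 s[j]='c': π[11]=0 (border '')
j=12 s[j]='b': π[12]=0 (border '')
j=13 s[j]='d': π[13]=1 (border 'd')
j=14 s[j]='e': π[14]=2 (border 'de')
j=15 s[j]='d': k: 2→0; π[15]=1 (border 'd')
j=16 s[j]='b': k: 1→0; π[16]=0 (border '')
j=17 s[j]='g': π[17]=0 (border '')
j=18 s[j]='g': π[18]=0 (border '')
j=19 s[j]='e': π[19]=0 (border '')
j=20 s[j]='b': π[20]=0 (border '')
j=21 s[j]='c': π[21]=0 (border '')
j=22 s[j]='g': π[22]=0 (border '')
j=23 s[j]='f': π[23]=0 (border '')
j=24 s[j]='c': π[24]=0 (border '')
j=25 s[j]='e': π[25]=0 (border '')
j=26 s[j]='d': π[26]=1 (border 'd')
j=27 s[j]='b': k: 1→0; π[27]=0 (border '')
j=28 s[j]='b': π[28]=0 (border '')
j=29 s[j]='b': π[29]=0 (border '')
j=30 s[j]='a': π[30]=0 (border '')
j=31 s[j]='f': π[31]=0 (border '')
j=32 s[j]='b': π[32]=0 (border '')
j=33 s[j]='f': π[33]=0 (border '')
j=34 s[j]='f': π[34]=0 (border '')
j=35 s[j]='g': π[35]=0 (border '')

[0, 0, 0, 0, 0, 0, 0, 0, 0, 0, 0, 0, 0, 1, 2, 1, 0, 0, 0, 0, 0, 0, 0, 0, 0, 0, 1, 0, 0, 0, 0, 0, 0, 0, 0, 0]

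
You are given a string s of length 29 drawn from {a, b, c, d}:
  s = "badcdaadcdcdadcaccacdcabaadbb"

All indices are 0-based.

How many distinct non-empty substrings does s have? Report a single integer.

383

rank→(start, suffix):
  0 → (24, 'aadbb')
  1 → (5, 'aadcdcdadcaccacdcabaadbb')
  2 → (22, 'abaadbb')
  3 → (15, 'accacdcabaadbb')
  4 → (18, 'acdcabaadbb')
  5 → (25, 'adbb')
  6 → (12, 'adcaccacdcabaadbb')
  7 → (1, 'adcdaadcdcdadcaccacdcabaadbb')
  8 → (6, 'adcdcdadcaccacdcabaadbb')
  9 → (28, 'b')
  10 → (23, 'baadbb')
  11 → (0, 'badcdaadcdcdadcaccacdcabaadbb')
  12 → (27, 'bb')
  13 → (21, 'cabaadbb')
  14 → (14, 'caccacdcabaadbb')
  15 → (17, 'cacdcabaadbb')
  16 → (16, 'ccacdcabaadbb')
  17 → (3, 'cdaadcdcdadcaccacdcabaadbb')
  18 → (10, 'cdadcaccacdcabaadbb')
  19 → (19, 'cdcabaadbb')
  20 → (8, 'cdcdadcaccacdcabaadbb')
  21 → (4, 'daadcdcdadcaccacdcabaadbb')
  22 → (11, 'dadcaccacdcabaadbb')
  23 → (26, 'dbb')
  24 → (20, 'dcabaadbb')
  25 → (13, 'dcaccacdcabaadbb')
  26 → (2, 'dcdaadcdcdadcaccacdcabaadbb')
  27 → (9, 'dcdadcaccacdcabaadbb')
  28 → (7, 'dcdcdadcaccacdcabaadbb')

SA = [24, 5, 22, 15, 18, 25, 12, 1, 6, 28, 23, 0, 27, 21, 14, 17, 16, 3, 10, 19, 8, 4, 11, 26, 20, 13, 2, 9, 7]
[i] adj suffixes → lcp
  [1] 24/5 → 3 ('aad')
  [2] 5/22 → 1 ('a')
  [3] 22/15 → 1 ('a')
  [4] 15/18 → 2 ('ac')
  [5] 18/25 → 1 ('a')
  [6] 25/12 → 2 ('ad')
  [7] 12/1 → 3 ('adc')
  [8] 1/6 → 4 ('adcd')
  [9] 6/28 → 0 ('')
  [10] 28/23 → 1 ('b')
  [11] 23/0 → 2 ('ba')
  [12] 0/27 → 1 ('b')
  [13] 27/21 → 0 ('')
  [14] 21/14 → 2 ('ca')
  [15] 14/17 → 3 ('cac')
  [16] 17/16 → 1 ('c')
  [17] 16/3 → 1 ('c')
  [18] 3/10 → 3 ('cda')
  [19] 10/19 → 2 ('cd')
  [20] 19/8 → 3 ('cdc')
  [21] 8/4 → 0 ('')
  [22] 4/11 → 2 ('da')
  [23] 11/26 → 1 ('d')
  [24] 26/20 → 1 ('d')
  [25] 20/13 → 3 ('dca')
  [26] 13/2 → 2 ('dc')
  [27] 2/9 → 4 ('dcda')
  [28] 9/7 → 3 ('dcd')

n(n+1)/2 = 29·30/2 = 435
Σ LCP = 0 + 3 + 1 + 1 + 2 + 1 + 2 + 3 + 4 + 0 + 1 + 2 + 1 + 0 + 2 + 3 + 1 + 1 + 3 + 2 + 3 + 0 + 2 + 1 + 1 + 3 + 2 + 4 + 3 = 52
distinct = 435 − 52 = 383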